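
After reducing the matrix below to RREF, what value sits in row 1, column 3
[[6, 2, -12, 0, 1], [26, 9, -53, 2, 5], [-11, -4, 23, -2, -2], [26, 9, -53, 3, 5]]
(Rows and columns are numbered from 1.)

-1

R1 := 1/6·R1
  [   1  1/3   -2   0  1/6 ]
  [  26    9  -53   2    5 ]
  [ -11   -4   23  -2   -2 ]
  [  26    9  -53   3    5 ]
R2 := R2 − 26·R1
  [   1  1/3   -2   0  1/6 ]
  [   0  1/3   -1   2  2/3 ]
  [ -11   -4   23  -2   -2 ]
  [  26    9  -53   3    5 ]
R3 := R3 + 11·R1
  [  1   1/3   -2   0   1/6 ]
  [  0   1/3   -1   2   2/3 ]
  [  0  -1/3    1  -2  -1/6 ]
  [ 26     9  -53   3     5 ]
R4 := R4 − 26·R1
  [ 1   1/3  -2   0   1/6 ]
  [ 0   1/3  -1   2   2/3 ]
  [ 0  -1/3   1  -2  -1/6 ]
  [ 0   1/3  -1   3   2/3 ]
R2 := 3·R2
  [ 1   1/3  -2   0   1/6 ]
  [ 0     1  -3   6     2 ]
  [ 0  -1/3   1  -2  -1/6 ]
  [ 0   1/3  -1   3   2/3 ]
R3 := R3 + 1/3·R2
  [ 1  1/3  -2  0  1/6 ]
  [ 0    1  -3  6    2 ]
  [ 0    0   0  0  1/2 ]
  [ 0  1/3  -1  3  2/3 ]
R4 := R4 − 1/3·R2
  [ 1  1/3  -2  0  1/6 ]
  [ 0    1  -3  6    2 ]
  [ 0    0   0  0  1/2 ]
  [ 0    0   0  1    0 ]
R3 <=> R4
  [ 1  1/3  -2  0  1/6 ]
  [ 0    1  -3  6    2 ]
  [ 0    0   0  1    0 ]
  [ 0    0   0  0  1/2 ]
R4 := 2·R4
  [ 1  1/3  -2  0  1/6 ]
  [ 0    1  -3  6    2 ]
  [ 0    0   0  1    0 ]
  [ 0    0   0  0    1 ]
R2 := R2 − 2·R4
  [ 1  1/3  -2  0  1/6 ]
  [ 0    1  -3  6    0 ]
  [ 0    0   0  1    0 ]
  [ 0    0   0  0    1 ]
R1 := R1 − 1/6·R4
  [ 1  1/3  -2  0  0 ]
  [ 0    1  -3  6  0 ]
  [ 0    0   0  1  0 ]
  [ 0    0   0  0  1 ]
R2 := R2 − 6·R3
  [ 1  1/3  -2  0  0 ]
  [ 0    1  -3  0  0 ]
  [ 0    0   0  1  0 ]
  [ 0    0   0  0  1 ]
R1 := R1 − 1/3·R2
  [ 1  0  -1  0  0 ]
  [ 0  1  -3  0  0 ]
  [ 0  0   0  1  0 ]
  [ 0  0   0  0  1 ]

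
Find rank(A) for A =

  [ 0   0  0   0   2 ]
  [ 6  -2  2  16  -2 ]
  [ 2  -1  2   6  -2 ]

R1 <-> R2
  [ 6  -2  2  16  -2 ]
  [ 0   0  0   0   2 ]
  [ 2  -1  2   6  -2 ]
R1 := 1/6·R1
  [ 1  -1/3  1/3  8/3  -1/3 ]
  [ 0     0    0    0     2 ]
  [ 2    -1    2    6    -2 ]
R3 := R3 − 2·R1
  [ 1  -1/3  1/3  8/3  -1/3 ]
  [ 0     0    0    0     2 ]
  [ 0  -1/3  4/3  2/3  -4/3 ]
R2 <-> R3
  [ 1  -1/3  1/3  8/3  -1/3 ]
  [ 0  -1/3  4/3  2/3  -4/3 ]
  [ 0     0    0    0     2 ]
R2 := -3·R2
  [ 1  -1/3  1/3  8/3  -1/3 ]
  [ 0     1   -4   -2     4 ]
  [ 0     0    0    0     2 ]
R3 := 1/2·R3
  [ 1  -1/3  1/3  8/3  -1/3 ]
  [ 0     1   -4   -2     4 ]
  [ 0     0    0    0     1 ]
R2 := R2 − 4·R3
  [ 1  -1/3  1/3  8/3  -1/3 ]
  [ 0     1   -4   -2     0 ]
  [ 0     0    0    0     1 ]
R1 := R1 + 1/3·R3
  [ 1  -1/3  1/3  8/3  0 ]
  [ 0     1   -4   -2  0 ]
  [ 0     0    0    0  1 ]
R1 := R1 + 1/3·R2
  [ 1  0  -1   2  0 ]
  [ 0  1  -4  -2  0 ]
  [ 0  0   0   0  1 ]
The reduced form has 3 nonzero rows.

rank = 3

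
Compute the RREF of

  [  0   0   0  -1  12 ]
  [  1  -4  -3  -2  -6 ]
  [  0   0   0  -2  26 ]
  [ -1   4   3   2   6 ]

r1 <-> r2
r4 -> r4 + r1
r2 -> -1·r2
r3 -> r3 + 2·r2
r3 -> 1/2·r3
r2 -> r2 + 12·r3
r1 -> r1 + 6·r3
r1 -> r1 + 2·r2

[[1, -4, -3, 0, 0], [0, 0, 0, 1, 0], [0, 0, 0, 0, 1], [0, 0, 0, 0, 0]]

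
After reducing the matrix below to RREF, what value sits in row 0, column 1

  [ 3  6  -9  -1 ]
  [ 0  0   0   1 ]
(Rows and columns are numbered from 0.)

2

r1 → 1/3·r1
  [ 1  2  -3  -1/3 ]
  [ 0  0   0     1 ]
r1 → r1 + 1/3·r2
  [ 1  2  -3  0 ]
  [ 0  0   0  1 ]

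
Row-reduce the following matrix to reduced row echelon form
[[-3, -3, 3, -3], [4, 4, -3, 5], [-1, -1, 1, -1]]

[[1, 1, 0, 2], [0, 0, 1, 1], [0, 0, 0, 0]]

R1 := -1/3·R1
  [  1   1  -1   1 ]
  [  4   4  -3   5 ]
  [ -1  -1   1  -1 ]
R2 := R2 − 4·R1
  [  1   1  -1   1 ]
  [  0   0   1   1 ]
  [ -1  -1   1  -1 ]
R3 := R3 + R1
  [ 1  1  -1  1 ]
  [ 0  0   1  1 ]
  [ 0  0   0  0 ]
R1 := R1 + R2
  [ 1  1  0  2 ]
  [ 0  0  1  1 ]
  [ 0  0  0  0 ]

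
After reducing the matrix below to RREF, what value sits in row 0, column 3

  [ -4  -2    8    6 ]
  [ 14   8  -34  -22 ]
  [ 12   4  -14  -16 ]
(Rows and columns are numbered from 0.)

R1 -> -1/4·R1
  [  1  1/2   -2  -3/2 ]
  [ 14    8  -34   -22 ]
  [ 12    4  -14   -16 ]
R2 -> R2 − 14·R1
  [  1  1/2   -2  -3/2 ]
  [  0    1   -6    -1 ]
  [ 12    4  -14   -16 ]
R3 -> R3 − 12·R1
  [ 1  1/2  -2  -3/2 ]
  [ 0    1  -6    -1 ]
  [ 0   -2  10     2 ]
R3 -> R3 + 2·R2
  [ 1  1/2  -2  -3/2 ]
  [ 0    1  -6    -1 ]
  [ 0    0  -2     0 ]
R3 -> -1/2·R3
  [ 1  1/2  -2  -3/2 ]
  [ 0    1  -6    -1 ]
  [ 0    0   1     0 ]
R2 -> R2 + 6·R3
  [ 1  1/2  -2  -3/2 ]
  [ 0    1   0    -1 ]
  [ 0    0   1     0 ]
R1 -> R1 + 2·R3
  [ 1  1/2  0  -3/2 ]
  [ 0    1  0    -1 ]
  [ 0    0  1     0 ]
R1 -> R1 − 1/2·R2
  [ 1  0  0  -1 ]
  [ 0  1  0  -1 ]
  [ 0  0  1   0 ]

-1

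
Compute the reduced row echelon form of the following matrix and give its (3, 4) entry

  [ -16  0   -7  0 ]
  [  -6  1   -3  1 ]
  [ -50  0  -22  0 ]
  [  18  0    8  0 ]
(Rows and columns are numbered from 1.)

r1 -> -1/16·r1
  [   1  0  7/16  0 ]
  [  -6  1    -3  1 ]
  [ -50  0   -22  0 ]
  [  18  0     8  0 ]
r2 -> r2 + 6·r1
  [   1  0  7/16  0 ]
  [   0  1  -3/8  1 ]
  [ -50  0   -22  0 ]
  [  18  0     8  0 ]
r3 -> r3 + 50·r1
  [  1  0  7/16  0 ]
  [  0  1  -3/8  1 ]
  [  0  0  -1/8  0 ]
  [ 18  0     8  0 ]
r4 -> r4 − 18·r1
  [ 1  0  7/16  0 ]
  [ 0  1  -3/8  1 ]
  [ 0  0  -1/8  0 ]
  [ 0  0   1/8  0 ]
r3 -> -8·r3
  [ 1  0  7/16  0 ]
  [ 0  1  -3/8  1 ]
  [ 0  0     1  0 ]
  [ 0  0   1/8  0 ]
r4 -> r4 − 1/8·r3
  [ 1  0  7/16  0 ]
  [ 0  1  -3/8  1 ]
  [ 0  0     1  0 ]
  [ 0  0     0  0 ]
r2 -> r2 + 3/8·r3
  [ 1  0  7/16  0 ]
  [ 0  1     0  1 ]
  [ 0  0     1  0 ]
  [ 0  0     0  0 ]
r1 -> r1 − 7/16·r3
  [ 1  0  0  0 ]
  [ 0  1  0  1 ]
  [ 0  0  1  0 ]
  [ 0  0  0  0 ]

0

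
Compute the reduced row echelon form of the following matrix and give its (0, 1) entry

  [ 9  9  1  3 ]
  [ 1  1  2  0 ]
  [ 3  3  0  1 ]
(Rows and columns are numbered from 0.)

R1 -> 1/9·R1
  [ 1  1  1/9  1/3 ]
  [ 1  1    2    0 ]
  [ 3  3    0    1 ]
R2 -> R2 − R1
  [ 1  1   1/9   1/3 ]
  [ 0  0  17/9  -1/3 ]
  [ 3  3     0     1 ]
R3 -> R3 − 3·R1
  [ 1  1   1/9   1/3 ]
  [ 0  0  17/9  -1/3 ]
  [ 0  0  -1/3     0 ]
R2 -> 9/17·R2
  [ 1  1   1/9    1/3 ]
  [ 0  0     1  -3/17 ]
  [ 0  0  -1/3      0 ]
R3 -> R3 + 1/3·R2
  [ 1  1  1/9    1/3 ]
  [ 0  0    1  -3/17 ]
  [ 0  0    0  -1/17 ]
R3 -> -17·R3
  [ 1  1  1/9    1/3 ]
  [ 0  0    1  -3/17 ]
  [ 0  0    0      1 ]
R2 -> R2 + 3/17·R3
  [ 1  1  1/9  1/3 ]
  [ 0  0    1    0 ]
  [ 0  0    0    1 ]
R1 -> R1 − 1/3·R3
  [ 1  1  1/9  0 ]
  [ 0  0    1  0 ]
  [ 0  0    0  1 ]
R1 -> R1 − 1/9·R2
  [ 1  1  0  0 ]
  [ 0  0  1  0 ]
  [ 0  0  0  1 ]

1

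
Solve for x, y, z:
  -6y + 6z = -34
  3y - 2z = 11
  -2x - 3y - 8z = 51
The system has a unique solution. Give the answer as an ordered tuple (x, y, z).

(-1, -1/3, -6)

Form the augmented matrix and row-reduce:
  [  0  -6   6  |  -34 ]
  [  0   3  -2  |   11 ]
  [ -2  -3  -8  |   51 ]
Swap R1 and R3.
  [ -2  -3  -8  |   51 ]
  [  0   3  -2  |   11 ]
  [  0  -6   6  |  -34 ]
Multiply R1 by -1/2.
  [ 1  3/2   4  |  -51/2 ]
  [ 0    3  -2  |     11 ]
  [ 0   -6   6  |    -34 ]
Multiply R2 by 1/3.
  [ 1  3/2     4  |  -51/2 ]
  [ 0    1  -2/3  |   11/3 ]
  [ 0   -6     6  |    -34 ]
Add 6 times R2 to R3.
  [ 1  3/2     4  |  -51/2 ]
  [ 0    1  -2/3  |   11/3 ]
  [ 0    0     2  |    -12 ]
Multiply R3 by 1/2.
  [ 1  3/2     4  |  -51/2 ]
  [ 0    1  -2/3  |   11/3 ]
  [ 0    0     1  |     -6 ]
Add 2/3 times R3 to R2.
  [ 1  3/2  4  |  -51/2 ]
  [ 0    1  0  |   -1/3 ]
  [ 0    0  1  |     -6 ]
Subtract 4 times R3 from R1.
  [ 1  3/2  0  |  -3/2 ]
  [ 0    1  0  |  -1/3 ]
  [ 0    0  1  |    -6 ]
Subtract 3/2 times R2 from R1.
  [ 1  0  0  |    -1 ]
  [ 0  1  0  |  -1/3 ]
  [ 0  0  1  |    -6 ]
Reading off the last column: x = -1, y = -1/3, z = -6.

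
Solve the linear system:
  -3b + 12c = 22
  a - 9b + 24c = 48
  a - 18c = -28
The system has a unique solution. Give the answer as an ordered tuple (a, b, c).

(2, -2/3, 5/3)

Form the augmented matrix and row-reduce:
  [ 0  -3   12  |   22 ]
  [ 1  -9   24  |   48 ]
  [ 1   0  -18  |  -28 ]
R1 <=> R2
  [ 1  -9   24  |   48 ]
  [ 0  -3   12  |   22 ]
  [ 1   0  -18  |  -28 ]
R3 := R3 − R1
  [ 1  -9   24  |   48 ]
  [ 0  -3   12  |   22 ]
  [ 0   9  -42  |  -76 ]
R2 := -1/3·R2
  [ 1  -9   24  |     48 ]
  [ 0   1   -4  |  -22/3 ]
  [ 0   9  -42  |    -76 ]
R3 := R3 − 9·R2
  [ 1  -9  24  |     48 ]
  [ 0   1  -4  |  -22/3 ]
  [ 0   0  -6  |    -10 ]
R3 := -1/6·R3
  [ 1  -9  24  |     48 ]
  [ 0   1  -4  |  -22/3 ]
  [ 0   0   1  |    5/3 ]
R2 := R2 + 4·R3
  [ 1  -9  24  |    48 ]
  [ 0   1   0  |  -2/3 ]
  [ 0   0   1  |   5/3 ]
R1 := R1 − 24·R3
  [ 1  -9  0  |     8 ]
  [ 0   1  0  |  -2/3 ]
  [ 0   0  1  |   5/3 ]
R1 := R1 + 9·R2
  [ 1  0  0  |     2 ]
  [ 0  1  0  |  -2/3 ]
  [ 0  0  1  |   5/3 ]
Reading off the last column: a = 2, b = -2/3, c = 5/3.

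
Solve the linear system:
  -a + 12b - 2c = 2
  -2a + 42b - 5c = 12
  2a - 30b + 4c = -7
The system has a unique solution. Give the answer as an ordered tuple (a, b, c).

(2, 1/2, 1)

Form the augmented matrix and row-reduce:
  [ -1   12  -2  |   2 ]
  [ -2   42  -5  |  12 ]
  [  2  -30   4  |  -7 ]
R1 := -1·R1
  [  1  -12   2  |  -2 ]
  [ -2   42  -5  |  12 ]
  [  2  -30   4  |  -7 ]
R2 := R2 + 2·R1
  [ 1  -12   2  |  -2 ]
  [ 0   18  -1  |   8 ]
  [ 2  -30   4  |  -7 ]
R3 := R3 − 2·R1
  [ 1  -12   2  |  -2 ]
  [ 0   18  -1  |   8 ]
  [ 0   -6   0  |  -3 ]
R2 := 1/18·R2
  [ 1  -12      2  |   -2 ]
  [ 0    1  -1/18  |  4/9 ]
  [ 0   -6      0  |   -3 ]
R3 := R3 + 6·R2
  [ 1  -12      2  |    -2 ]
  [ 0    1  -1/18  |   4/9 ]
  [ 0    0   -1/3  |  -1/3 ]
R3 := -3·R3
  [ 1  -12      2  |   -2 ]
  [ 0    1  -1/18  |  4/9 ]
  [ 0    0      1  |    1 ]
R2 := R2 + 1/18·R3
  [ 1  -12  2  |   -2 ]
  [ 0    1  0  |  1/2 ]
  [ 0    0  1  |    1 ]
R1 := R1 − 2·R3
  [ 1  -12  0  |   -4 ]
  [ 0    1  0  |  1/2 ]
  [ 0    0  1  |    1 ]
R1 := R1 + 12·R2
  [ 1  0  0  |    2 ]
  [ 0  1  0  |  1/2 ]
  [ 0  0  1  |    1 ]
Reading off the last column: a = 2, b = 1/2, c = 1.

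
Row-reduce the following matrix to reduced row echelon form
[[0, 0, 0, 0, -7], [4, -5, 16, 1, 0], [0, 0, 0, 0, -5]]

Swap r1 and r2.
  [ 4  -5  16  1   0 ]
  [ 0   0   0  0  -7 ]
  [ 0   0   0  0  -5 ]
Multiply r1 by 1/4.
  [ 1  -5/4  4  1/4   0 ]
  [ 0     0  0    0  -7 ]
  [ 0     0  0    0  -5 ]
Multiply r2 by -1/7.
  [ 1  -5/4  4  1/4   0 ]
  [ 0     0  0    0   1 ]
  [ 0     0  0    0  -5 ]
Add 5 times r2 to r3.
  [ 1  -5/4  4  1/4  0 ]
  [ 0     0  0    0  1 ]
  [ 0     0  0    0  0 ]

[[1, -5/4, 4, 1/4, 0], [0, 0, 0, 0, 1], [0, 0, 0, 0, 0]]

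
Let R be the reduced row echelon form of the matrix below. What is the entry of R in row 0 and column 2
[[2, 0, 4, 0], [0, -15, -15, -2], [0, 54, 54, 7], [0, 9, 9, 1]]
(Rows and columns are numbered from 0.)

ρ1 → 1/2·ρ1
ρ2 → -1/15·ρ2
ρ3 → ρ3 − 54·ρ2
ρ4 → ρ4 − 9·ρ2
ρ3 → -5·ρ3
ρ4 → ρ4 + 1/5·ρ3
ρ2 → ρ2 − 2/15·ρ3

2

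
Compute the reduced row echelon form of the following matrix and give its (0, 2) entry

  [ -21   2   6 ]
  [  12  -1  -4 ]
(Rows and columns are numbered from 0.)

R1 := -1/21·R1
  [  1  -2/21  -2/7 ]
  [ 12     -1    -4 ]
R2 := R2 − 12·R1
  [ 1  -2/21  -2/7 ]
  [ 0    1/7  -4/7 ]
R2 := 7·R2
  [ 1  -2/21  -2/7 ]
  [ 0      1    -4 ]
R1 := R1 + 2/21·R2
  [ 1  0  -2/3 ]
  [ 0  1    -4 ]

-2/3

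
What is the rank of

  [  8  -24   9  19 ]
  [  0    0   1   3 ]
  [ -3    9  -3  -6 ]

rank = 2

ρ1 -> 1/8·ρ1
ρ3 -> ρ3 + 3·ρ1
ρ3 -> ρ3 − 3/8·ρ2
ρ1 -> ρ1 − 9/8·ρ2
The reduced form has 2 nonzero rows.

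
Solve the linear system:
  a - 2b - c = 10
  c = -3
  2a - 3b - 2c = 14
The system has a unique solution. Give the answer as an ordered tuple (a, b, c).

(-5, -6, -3)

Form the augmented matrix and row-reduce:
  [ 1  -2  -1  |  10 ]
  [ 0   0   1  |  -3 ]
  [ 2  -3  -2  |  14 ]
ρ3 := ρ3 − 2·ρ1
  [ 1  -2  -1  |  10 ]
  [ 0   0   1  |  -3 ]
  [ 0   1   0  |  -6 ]
ρ2 ↔ ρ3
  [ 1  -2  -1  |  10 ]
  [ 0   1   0  |  -6 ]
  [ 0   0   1  |  -3 ]
ρ1 := ρ1 + ρ3
  [ 1  -2  0  |   7 ]
  [ 0   1  0  |  -6 ]
  [ 0   0  1  |  -3 ]
ρ1 := ρ1 + 2·ρ2
  [ 1  0  0  |  -5 ]
  [ 0  1  0  |  -6 ]
  [ 0  0  1  |  -3 ]
Reading off the last column: a = -5, b = -6, c = -3.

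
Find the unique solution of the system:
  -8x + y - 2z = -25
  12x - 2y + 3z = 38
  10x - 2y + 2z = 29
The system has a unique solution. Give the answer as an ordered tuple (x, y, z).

Form the augmented matrix and row-reduce:
  [ -8   1  -2  |  -25 ]
  [ 12  -2   3  |   38 ]
  [ 10  -2   2  |   29 ]
Multiply R1 by -1/8.
  [  1  -1/8  1/4  |  25/8 ]
  [ 12    -2    3  |    38 ]
  [ 10    -2    2  |    29 ]
Subtract 12 times R1 from R2.
  [  1  -1/8  1/4  |  25/8 ]
  [  0  -1/2    0  |   1/2 ]
  [ 10    -2    2  |    29 ]
Subtract 10 times R1 from R3.
  [ 1  -1/8   1/4  |  25/8 ]
  [ 0  -1/2     0  |   1/2 ]
  [ 0  -3/4  -1/2  |  -9/4 ]
Multiply R2 by -2.
  [ 1  -1/8   1/4  |  25/8 ]
  [ 0     1     0  |    -1 ]
  [ 0  -3/4  -1/2  |  -9/4 ]
Add 3/4 times R2 to R3.
  [ 1  -1/8   1/4  |  25/8 ]
  [ 0     1     0  |    -1 ]
  [ 0     0  -1/2  |    -3 ]
Multiply R3 by -2.
  [ 1  -1/8  1/4  |  25/8 ]
  [ 0     1    0  |    -1 ]
  [ 0     0    1  |     6 ]
Subtract 1/4 times R3 from R1.
  [ 1  -1/8  0  |  13/8 ]
  [ 0     1  0  |    -1 ]
  [ 0     0  1  |     6 ]
Add 1/8 times R2 to R1.
  [ 1  0  0  |  3/2 ]
  [ 0  1  0  |   -1 ]
  [ 0  0  1  |    6 ]
Reading off the last column: x = 3/2, y = -1, z = 6.

(3/2, -1, 6)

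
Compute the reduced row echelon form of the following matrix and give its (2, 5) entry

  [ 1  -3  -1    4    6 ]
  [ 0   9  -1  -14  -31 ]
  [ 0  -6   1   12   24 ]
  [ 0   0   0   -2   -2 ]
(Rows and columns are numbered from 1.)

-5/3

R2 := 1/9·R2
  [ 1  -3    -1      4      6 ]
  [ 0   1  -1/9  -14/9  -31/9 ]
  [ 0  -6     1     12     24 ]
  [ 0   0     0     -2     -2 ]
R3 := R3 + 6·R2
  [ 1  -3    -1      4      6 ]
  [ 0   1  -1/9  -14/9  -31/9 ]
  [ 0   0   1/3    8/3   10/3 ]
  [ 0   0     0     -2     -2 ]
R3 := 3·R3
  [ 1  -3    -1      4      6 ]
  [ 0   1  -1/9  -14/9  -31/9 ]
  [ 0   0     1      8     10 ]
  [ 0   0     0     -2     -2 ]
R4 := -1/2·R4
  [ 1  -3    -1      4      6 ]
  [ 0   1  -1/9  -14/9  -31/9 ]
  [ 0   0     1      8     10 ]
  [ 0   0     0      1      1 ]
R3 := R3 − 8·R4
  [ 1  -3    -1      4      6 ]
  [ 0   1  -1/9  -14/9  -31/9 ]
  [ 0   0     1      0      2 ]
  [ 0   0     0      1      1 ]
R2 := R2 + 14/9·R4
  [ 1  -3    -1  4      6 ]
  [ 0   1  -1/9  0  -17/9 ]
  [ 0   0     1  0      2 ]
  [ 0   0     0  1      1 ]
R1 := R1 − 4·R4
  [ 1  -3    -1  0      2 ]
  [ 0   1  -1/9  0  -17/9 ]
  [ 0   0     1  0      2 ]
  [ 0   0     0  1      1 ]
R2 := R2 + 1/9·R3
  [ 1  -3  -1  0     2 ]
  [ 0   1   0  0  -5/3 ]
  [ 0   0   1  0     2 ]
  [ 0   0   0  1     1 ]
R1 := R1 + R3
  [ 1  -3  0  0     4 ]
  [ 0   1  0  0  -5/3 ]
  [ 0   0  1  0     2 ]
  [ 0   0  0  1     1 ]
R1 := R1 + 3·R2
  [ 1  0  0  0    -1 ]
  [ 0  1  0  0  -5/3 ]
  [ 0  0  1  0     2 ]
  [ 0  0  0  1     1 ]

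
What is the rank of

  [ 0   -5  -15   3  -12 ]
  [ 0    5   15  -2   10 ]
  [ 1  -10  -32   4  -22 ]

Swap R1 and R3.
  [ 1  -10  -32   4  -22 ]
  [ 0    5   15  -2   10 ]
  [ 0   -5  -15   3  -12 ]
Multiply R2 by 1/5.
  [ 1  -10  -32     4  -22 ]
  [ 0    1    3  -2/5    2 ]
  [ 0   -5  -15     3  -12 ]
Add 5 times R2 to R3.
  [ 1  -10  -32     4  -22 ]
  [ 0    1    3  -2/5    2 ]
  [ 0    0    0     1   -2 ]
Add 2/5 times R3 to R2.
  [ 1  -10  -32  4  -22 ]
  [ 0    1    3  0  6/5 ]
  [ 0    0    0  1   -2 ]
Subtract 4 times R3 from R1.
  [ 1  -10  -32  0  -14 ]
  [ 0    1    3  0  6/5 ]
  [ 0    0    0  1   -2 ]
Add 10 times R2 to R1.
  [ 1  0  -2  0   -2 ]
  [ 0  1   3  0  6/5 ]
  [ 0  0   0  1   -2 ]
The reduced form has 3 nonzero rows.

rank = 3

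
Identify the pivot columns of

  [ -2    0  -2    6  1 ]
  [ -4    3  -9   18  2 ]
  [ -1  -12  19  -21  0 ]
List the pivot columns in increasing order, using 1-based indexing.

1, 2, 5

r1 -> -1/2·r1
  [  1    0   1   -3  -1/2 ]
  [ -4    3  -9   18     2 ]
  [ -1  -12  19  -21     0 ]
r2 -> r2 + 4·r1
  [  1    0   1   -3  -1/2 ]
  [  0    3  -5    6     0 ]
  [ -1  -12  19  -21     0 ]
r3 -> r3 + r1
  [ 1    0   1   -3  -1/2 ]
  [ 0    3  -5    6     0 ]
  [ 0  -12  20  -24  -1/2 ]
r2 -> 1/3·r2
  [ 1    0     1   -3  -1/2 ]
  [ 0    1  -5/3    2     0 ]
  [ 0  -12    20  -24  -1/2 ]
r3 -> r3 + 12·r2
  [ 1  0     1  -3  -1/2 ]
  [ 0  1  -5/3   2     0 ]
  [ 0  0     0   0  -1/2 ]
r3 -> -2·r3
  [ 1  0     1  -3  -1/2 ]
  [ 0  1  -5/3   2     0 ]
  [ 0  0     0   0     1 ]
r1 -> r1 + 1/2·r3
  [ 1  0     1  -3  0 ]
  [ 0  1  -5/3   2  0 ]
  [ 0  0     0   0  1 ]
Pivot columns are the columns containing a leading 1.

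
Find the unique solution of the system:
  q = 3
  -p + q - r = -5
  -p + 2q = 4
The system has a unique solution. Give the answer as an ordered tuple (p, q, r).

(2, 3, 6)

Form the augmented matrix and row-reduce:
  [  0  1   0  |   3 ]
  [ -1  1  -1  |  -5 ]
  [ -1  2   0  |   4 ]
R1 <=> R2
R1 := -1·R1
R3 := R3 + R1
R3 := R3 − R2
R1 := R1 − R3
R1 := R1 + R2
Reading off the last column: p = 2, q = 3, r = 6.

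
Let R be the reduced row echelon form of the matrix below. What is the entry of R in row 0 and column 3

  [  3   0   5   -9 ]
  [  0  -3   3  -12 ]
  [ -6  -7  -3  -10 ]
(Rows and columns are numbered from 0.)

-3

R1 := 1/3·R1
  [  1   0  5/3   -3 ]
  [  0  -3    3  -12 ]
  [ -6  -7   -3  -10 ]
R3 := R3 + 6·R1
  [ 1   0  5/3   -3 ]
  [ 0  -3    3  -12 ]
  [ 0  -7    7  -28 ]
R2 := -1/3·R2
  [ 1   0  5/3   -3 ]
  [ 0   1   -1    4 ]
  [ 0  -7    7  -28 ]
R3 := R3 + 7·R2
  [ 1  0  5/3  -3 ]
  [ 0  1   -1   4 ]
  [ 0  0    0   0 ]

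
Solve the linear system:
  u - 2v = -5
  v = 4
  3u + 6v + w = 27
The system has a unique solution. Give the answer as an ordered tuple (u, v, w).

Form the augmented matrix and row-reduce:
  [ 1  -2  0  |  -5 ]
  [ 0   1  0  |   4 ]
  [ 3   6  1  |  27 ]
r3 → r3 − 3·r1
r3 → r3 − 12·r2
r1 → r1 + 2·r2
Reading off the last column: u = 3, v = 4, w = -6.

(3, 4, -6)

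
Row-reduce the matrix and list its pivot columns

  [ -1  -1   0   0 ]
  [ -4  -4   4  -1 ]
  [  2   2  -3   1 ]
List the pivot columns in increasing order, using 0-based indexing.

r1 → -1·r1
r2 → r2 + 4·r1
r3 → r3 − 2·r1
r2 → 1/4·r2
r3 → r3 + 3·r2
r3 → 4·r3
r2 → r2 + 1/4·r3
Pivot columns are the columns containing a leading 1.

0, 2, 3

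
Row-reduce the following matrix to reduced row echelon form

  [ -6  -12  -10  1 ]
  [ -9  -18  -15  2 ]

[[1, 2, 5/3, 0], [0, 0, 0, 1]]

ρ1 → -1/6·ρ1
  [  1    2  5/3  -1/6 ]
  [ -9  -18  -15     2 ]
ρ2 → ρ2 + 9·ρ1
  [ 1  2  5/3  -1/6 ]
  [ 0  0    0   1/2 ]
ρ2 → 2·ρ2
  [ 1  2  5/3  -1/6 ]
  [ 0  0    0     1 ]
ρ1 → ρ1 + 1/6·ρ2
  [ 1  2  5/3  0 ]
  [ 0  0    0  1 ]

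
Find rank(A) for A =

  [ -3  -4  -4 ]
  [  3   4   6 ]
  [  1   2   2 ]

rank = 3

r1 ← -1/3·r1
r2 ← r2 − 3·r1
r3 ← r3 − r1
r2 <-> r3
r2 ← 3/2·r2
r3 ← 1/2·r3
r2 ← r2 − r3
r1 ← r1 − 4/3·r3
r1 ← r1 − 4/3·r2
The reduced form has 3 nonzero rows.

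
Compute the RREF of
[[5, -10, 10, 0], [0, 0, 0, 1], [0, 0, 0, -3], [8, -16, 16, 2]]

ρ1 → 1/5·ρ1
  [ 1   -2   2   0 ]
  [ 0    0   0   1 ]
  [ 0    0   0  -3 ]
  [ 8  -16  16   2 ]
ρ4 → ρ4 − 8·ρ1
  [ 1  -2  2   0 ]
  [ 0   0  0   1 ]
  [ 0   0  0  -3 ]
  [ 0   0  0   2 ]
ρ3 → ρ3 + 3·ρ2
  [ 1  -2  2  0 ]
  [ 0   0  0  1 ]
  [ 0   0  0  0 ]
  [ 0   0  0  2 ]
ρ4 → ρ4 − 2·ρ2
  [ 1  -2  2  0 ]
  [ 0   0  0  1 ]
  [ 0   0  0  0 ]
  [ 0   0  0  0 ]

[[1, -2, 2, 0], [0, 0, 0, 1], [0, 0, 0, 0], [0, 0, 0, 0]]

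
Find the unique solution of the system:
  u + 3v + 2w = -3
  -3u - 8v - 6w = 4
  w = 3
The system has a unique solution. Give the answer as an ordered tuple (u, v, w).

Form the augmented matrix and row-reduce:
  [  1   3   2  |  -3 ]
  [ -3  -8  -6  |   4 ]
  [  0   0   1  |   3 ]
ρ2 := ρ2 + 3·ρ1
  [ 1  3  2  |  -3 ]
  [ 0  1  0  |  -5 ]
  [ 0  0  1  |   3 ]
ρ1 := ρ1 − 2·ρ3
  [ 1  3  0  |  -9 ]
  [ 0  1  0  |  -5 ]
  [ 0  0  1  |   3 ]
ρ1 := ρ1 − 3·ρ2
  [ 1  0  0  |   6 ]
  [ 0  1  0  |  -5 ]
  [ 0  0  1  |   3 ]
Reading off the last column: u = 6, v = -5, w = 3.

(6, -5, 3)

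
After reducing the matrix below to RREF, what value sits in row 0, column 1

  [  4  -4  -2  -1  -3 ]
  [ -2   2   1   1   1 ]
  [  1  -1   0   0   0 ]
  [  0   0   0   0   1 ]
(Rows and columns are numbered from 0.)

-1

R1 → 1/4·R1
  [  1  -1  -1/2  -1/4  -3/4 ]
  [ -2   2     1     1     1 ]
  [  1  -1     0     0     0 ]
  [  0   0     0     0     1 ]
R2 → R2 + 2·R1
  [ 1  -1  -1/2  -1/4  -3/4 ]
  [ 0   0     0   1/2  -1/2 ]
  [ 1  -1     0     0     0 ]
  [ 0   0     0     0     1 ]
R3 → R3 − R1
  [ 1  -1  -1/2  -1/4  -3/4 ]
  [ 0   0     0   1/2  -1/2 ]
  [ 0   0   1/2   1/4   3/4 ]
  [ 0   0     0     0     1 ]
R2 <-> R3
  [ 1  -1  -1/2  -1/4  -3/4 ]
  [ 0   0   1/2   1/4   3/4 ]
  [ 0   0     0   1/2  -1/2 ]
  [ 0   0     0     0     1 ]
R2 → 2·R2
  [ 1  -1  -1/2  -1/4  -3/4 ]
  [ 0   0     1   1/2   3/2 ]
  [ 0   0     0   1/2  -1/2 ]
  [ 0   0     0     0     1 ]
R3 → 2·R3
  [ 1  -1  -1/2  -1/4  -3/4 ]
  [ 0   0     1   1/2   3/2 ]
  [ 0   0     0     1    -1 ]
  [ 0   0     0     0     1 ]
R3 → R3 + R4
  [ 1  -1  -1/2  -1/4  -3/4 ]
  [ 0   0     1   1/2   3/2 ]
  [ 0   0     0     1     0 ]
  [ 0   0     0     0     1 ]
R2 → R2 − 3/2·R4
  [ 1  -1  -1/2  -1/4  -3/4 ]
  [ 0   0     1   1/2     0 ]
  [ 0   0     0     1     0 ]
  [ 0   0     0     0     1 ]
R1 → R1 + 3/4·R4
  [ 1  -1  -1/2  -1/4  0 ]
  [ 0   0     1   1/2  0 ]
  [ 0   0     0     1  0 ]
  [ 0   0     0     0  1 ]
R2 → R2 − 1/2·R3
  [ 1  -1  -1/2  -1/4  0 ]
  [ 0   0     1     0  0 ]
  [ 0   0     0     1  0 ]
  [ 0   0     0     0  1 ]
R1 → R1 + 1/4·R3
  [ 1  -1  -1/2  0  0 ]
  [ 0   0     1  0  0 ]
  [ 0   0     0  1  0 ]
  [ 0   0     0  0  1 ]
R1 → R1 + 1/2·R2
  [ 1  -1  0  0  0 ]
  [ 0   0  1  0  0 ]
  [ 0   0  0  1  0 ]
  [ 0   0  0  0  1 ]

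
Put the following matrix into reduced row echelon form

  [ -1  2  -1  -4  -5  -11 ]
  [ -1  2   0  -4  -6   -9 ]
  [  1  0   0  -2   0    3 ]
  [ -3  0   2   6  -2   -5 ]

ρ1 := -1·ρ1
  [  1  -2  1   4   5  11 ]
  [ -1   2  0  -4  -6  -9 ]
  [  1   0  0  -2   0   3 ]
  [ -3   0  2   6  -2  -5 ]
ρ2 := ρ2 + ρ1
  [  1  -2  1   4   5  11 ]
  [  0   0  1   0  -1   2 ]
  [  1   0  0  -2   0   3 ]
  [ -3   0  2   6  -2  -5 ]
ρ3 := ρ3 − ρ1
  [  1  -2   1   4   5  11 ]
  [  0   0   1   0  -1   2 ]
  [  0   2  -1  -6  -5  -8 ]
  [ -3   0   2   6  -2  -5 ]
ρ4 := ρ4 + 3·ρ1
  [ 1  -2   1   4   5  11 ]
  [ 0   0   1   0  -1   2 ]
  [ 0   2  -1  -6  -5  -8 ]
  [ 0  -6   5  18  13  28 ]
ρ2 <-> ρ3
  [ 1  -2   1   4   5  11 ]
  [ 0   2  -1  -6  -5  -8 ]
  [ 0   0   1   0  -1   2 ]
  [ 0  -6   5  18  13  28 ]
ρ2 := 1/2·ρ2
  [ 1  -2     1   4     5  11 ]
  [ 0   1  -1/2  -3  -5/2  -4 ]
  [ 0   0     1   0    -1   2 ]
  [ 0  -6     5  18    13  28 ]
ρ4 := ρ4 + 6·ρ2
  [ 1  -2     1   4     5  11 ]
  [ 0   1  -1/2  -3  -5/2  -4 ]
  [ 0   0     1   0    -1   2 ]
  [ 0   0     2   0    -2   4 ]
ρ4 := ρ4 − 2·ρ3
  [ 1  -2     1   4     5  11 ]
  [ 0   1  -1/2  -3  -5/2  -4 ]
  [ 0   0     1   0    -1   2 ]
  [ 0   0     0   0     0   0 ]
ρ2 := ρ2 + 1/2·ρ3
  [ 1  -2  1   4   5  11 ]
  [ 0   1  0  -3  -3  -3 ]
  [ 0   0  1   0  -1   2 ]
  [ 0   0  0   0   0   0 ]
ρ1 := ρ1 − ρ3
  [ 1  -2  0   4   6   9 ]
  [ 0   1  0  -3  -3  -3 ]
  [ 0   0  1   0  -1   2 ]
  [ 0   0  0   0   0   0 ]
ρ1 := ρ1 + 2·ρ2
  [ 1  0  0  -2   0   3 ]
  [ 0  1  0  -3  -3  -3 ]
  [ 0  0  1   0  -1   2 ]
  [ 0  0  0   0   0   0 ]

[[1, 0, 0, -2, 0, 3], [0, 1, 0, -3, -3, -3], [0, 0, 1, 0, -1, 2], [0, 0, 0, 0, 0, 0]]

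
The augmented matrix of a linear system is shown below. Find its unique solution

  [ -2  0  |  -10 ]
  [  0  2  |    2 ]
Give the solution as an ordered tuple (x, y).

R1 := -1/2·R1
  [ 1  0  |  5 ]
  [ 0  2  |  2 ]
R2 := 1/2·R2
  [ 1  0  |  5 ]
  [ 0  1  |  1 ]
Reading off the last column: x = 5, y = 1.

(5, 1)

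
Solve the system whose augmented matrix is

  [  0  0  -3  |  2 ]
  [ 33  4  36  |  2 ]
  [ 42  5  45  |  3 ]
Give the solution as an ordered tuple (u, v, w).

(2/3, 1, -2/3)

r1 ↔ r2
  [ 33  4  36  |  2 ]
  [  0  0  -3  |  2 ]
  [ 42  5  45  |  3 ]
r1 -> 1/33·r1
  [  1  4/33  12/11  |  2/33 ]
  [  0     0     -3  |     2 ]
  [ 42     5     45  |     3 ]
r3 -> r3 − 42·r1
  [ 1   4/33  12/11  |  2/33 ]
  [ 0      0     -3  |     2 ]
  [ 0  -1/11  -9/11  |  5/11 ]
r2 ↔ r3
  [ 1   4/33  12/11  |  2/33 ]
  [ 0  -1/11  -9/11  |  5/11 ]
  [ 0      0     -3  |     2 ]
r2 -> -11·r2
  [ 1  4/33  12/11  |  2/33 ]
  [ 0     1      9  |    -5 ]
  [ 0     0     -3  |     2 ]
r3 -> -1/3·r3
  [ 1  4/33  12/11  |  2/33 ]
  [ 0     1      9  |    -5 ]
  [ 0     0      1  |  -2/3 ]
r2 -> r2 − 9·r3
  [ 1  4/33  12/11  |  2/33 ]
  [ 0     1      0  |     1 ]
  [ 0     0      1  |  -2/3 ]
r1 -> r1 − 12/11·r3
  [ 1  4/33  0  |  26/33 ]
  [ 0     1  0  |      1 ]
  [ 0     0  1  |   -2/3 ]
r1 -> r1 − 4/33·r2
  [ 1  0  0  |   2/3 ]
  [ 0  1  0  |     1 ]
  [ 0  0  1  |  -2/3 ]
Reading off the last column: u = 2/3, v = 1, w = -2/3.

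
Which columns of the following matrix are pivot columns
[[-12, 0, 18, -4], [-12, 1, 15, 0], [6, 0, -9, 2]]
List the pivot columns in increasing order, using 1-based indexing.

Multiply R1 by -1/12.
  [   1  0  -3/2  1/3 ]
  [ -12  1    15    0 ]
  [   6  0    -9    2 ]
Add 12 times R1 to R2.
  [ 1  0  -3/2  1/3 ]
  [ 0  1    -3    4 ]
  [ 6  0    -9    2 ]
Subtract 6 times R1 from R3.
  [ 1  0  -3/2  1/3 ]
  [ 0  1    -3    4 ]
  [ 0  0     0    0 ]
Pivot columns are the columns containing a leading 1.

1, 2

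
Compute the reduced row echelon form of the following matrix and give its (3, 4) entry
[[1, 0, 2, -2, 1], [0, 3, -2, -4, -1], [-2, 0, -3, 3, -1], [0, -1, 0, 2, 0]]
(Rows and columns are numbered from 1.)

-1

r3 ← r3 + 2·r1
  [ 1   0   2  -2   1 ]
  [ 0   3  -2  -4  -1 ]
  [ 0   0   1  -1   1 ]
  [ 0  -1   0   2   0 ]
r2 ← 1/3·r2
  [ 1   0     2    -2     1 ]
  [ 0   1  -2/3  -4/3  -1/3 ]
  [ 0   0     1    -1     1 ]
  [ 0  -1     0     2     0 ]
r4 ← r4 + r2
  [ 1  0     2    -2     1 ]
  [ 0  1  -2/3  -4/3  -1/3 ]
  [ 0  0     1    -1     1 ]
  [ 0  0  -2/3   2/3  -1/3 ]
r4 ← r4 + 2/3·r3
  [ 1  0     2    -2     1 ]
  [ 0  1  -2/3  -4/3  -1/3 ]
  [ 0  0     1    -1     1 ]
  [ 0  0     0     0   1/3 ]
r4 ← 3·r4
  [ 1  0     2    -2     1 ]
  [ 0  1  -2/3  -4/3  -1/3 ]
  [ 0  0     1    -1     1 ]
  [ 0  0     0     0     1 ]
r3 ← r3 − r4
  [ 1  0     2    -2     1 ]
  [ 0  1  -2/3  -4/3  -1/3 ]
  [ 0  0     1    -1     0 ]
  [ 0  0     0     0     1 ]
r2 ← r2 + 1/3·r4
  [ 1  0     2    -2  1 ]
  [ 0  1  -2/3  -4/3  0 ]
  [ 0  0     1    -1  0 ]
  [ 0  0     0     0  1 ]
r1 ← r1 − r4
  [ 1  0     2    -2  0 ]
  [ 0  1  -2/3  -4/3  0 ]
  [ 0  0     1    -1  0 ]
  [ 0  0     0     0  1 ]
r2 ← r2 + 2/3·r3
  [ 1  0  2  -2  0 ]
  [ 0  1  0  -2  0 ]
  [ 0  0  1  -1  0 ]
  [ 0  0  0   0  1 ]
r1 ← r1 − 2·r3
  [ 1  0  0   0  0 ]
  [ 0  1  0  -2  0 ]
  [ 0  0  1  -1  0 ]
  [ 0  0  0   0  1 ]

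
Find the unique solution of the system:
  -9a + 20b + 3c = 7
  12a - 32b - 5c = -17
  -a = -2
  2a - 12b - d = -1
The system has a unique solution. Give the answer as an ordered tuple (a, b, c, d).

Form the augmented matrix and row-reduce:
  [ -9   20   3   0  |    7 ]
  [ 12  -32  -5   0  |  -17 ]
  [ -1    0   0   0  |   -2 ]
  [  2  -12   0  -1  |   -1 ]
R1 := -1/9·R1
  [  1  -20/9  -1/3   0  |  -7/9 ]
  [ 12    -32    -5   0  |   -17 ]
  [ -1      0     0   0  |    -2 ]
  [  2    -12     0  -1  |    -1 ]
R2 := R2 − 12·R1
  [  1  -20/9  -1/3   0  |   -7/9 ]
  [  0  -16/3    -1   0  |  -23/3 ]
  [ -1      0     0   0  |     -2 ]
  [  2    -12     0  -1  |     -1 ]
R3 := R3 + R1
  [ 1  -20/9  -1/3   0  |   -7/9 ]
  [ 0  -16/3    -1   0  |  -23/3 ]
  [ 0  -20/9  -1/3   0  |  -25/9 ]
  [ 2    -12     0  -1  |     -1 ]
R4 := R4 − 2·R1
  [ 1  -20/9  -1/3   0  |   -7/9 ]
  [ 0  -16/3    -1   0  |  -23/3 ]
  [ 0  -20/9  -1/3   0  |  -25/9 ]
  [ 0  -68/9   2/3  -1  |    5/9 ]
R2 := -3/16·R2
  [ 1  -20/9  -1/3   0  |   -7/9 ]
  [ 0      1  3/16   0  |  23/16 ]
  [ 0  -20/9  -1/3   0  |  -25/9 ]
  [ 0  -68/9   2/3  -1  |    5/9 ]
R3 := R3 + 20/9·R2
  [ 1  -20/9  -1/3   0  |   -7/9 ]
  [ 0      1  3/16   0  |  23/16 ]
  [ 0      0  1/12   0  |   5/12 ]
  [ 0  -68/9   2/3  -1  |    5/9 ]
R4 := R4 + 68/9·R2
  [ 1  -20/9   -1/3   0  |    -7/9 ]
  [ 0      1   3/16   0  |   23/16 ]
  [ 0      0   1/12   0  |    5/12 ]
  [ 0      0  25/12  -1  |  137/12 ]
R3 := 12·R3
  [ 1  -20/9   -1/3   0  |    -7/9 ]
  [ 0      1   3/16   0  |   23/16 ]
  [ 0      0      1   0  |       5 ]
  [ 0      0  25/12  -1  |  137/12 ]
R4 := R4 − 25/12·R3
  [ 1  -20/9  -1/3   0  |   -7/9 ]
  [ 0      1  3/16   0  |  23/16 ]
  [ 0      0     1   0  |      5 ]
  [ 0      0     0  -1  |      1 ]
R4 := -1·R4
  [ 1  -20/9  -1/3  0  |   -7/9 ]
  [ 0      1  3/16  0  |  23/16 ]
  [ 0      0     1  0  |      5 ]
  [ 0      0     0  1  |     -1 ]
R2 := R2 − 3/16·R3
  [ 1  -20/9  -1/3  0  |  -7/9 ]
  [ 0      1     0  0  |   1/2 ]
  [ 0      0     1  0  |     5 ]
  [ 0      0     0  1  |    -1 ]
R1 := R1 + 1/3·R3
  [ 1  -20/9  0  0  |  8/9 ]
  [ 0      1  0  0  |  1/2 ]
  [ 0      0  1  0  |    5 ]
  [ 0      0  0  1  |   -1 ]
R1 := R1 + 20/9·R2
  [ 1  0  0  0  |    2 ]
  [ 0  1  0  0  |  1/2 ]
  [ 0  0  1  0  |    5 ]
  [ 0  0  0  1  |   -1 ]
Reading off the last column: a = 2, b = 1/2, c = 5, d = -1.

(2, 1/2, 5, -1)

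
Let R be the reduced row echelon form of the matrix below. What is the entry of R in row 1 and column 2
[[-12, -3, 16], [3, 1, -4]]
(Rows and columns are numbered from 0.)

R1 ← -1/12·R1
  [ 1  1/4  -4/3 ]
  [ 3    1    -4 ]
R2 ← R2 − 3·R1
  [ 1  1/4  -4/3 ]
  [ 0  1/4     0 ]
R2 ← 4·R2
  [ 1  1/4  -4/3 ]
  [ 0    1     0 ]
R1 ← R1 − 1/4·R2
  [ 1  0  -4/3 ]
  [ 0  1     0 ]

0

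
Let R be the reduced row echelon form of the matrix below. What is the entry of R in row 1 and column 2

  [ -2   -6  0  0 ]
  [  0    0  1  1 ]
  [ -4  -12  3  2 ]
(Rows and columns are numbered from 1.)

3

R1 := -1/2·R1
  [  1    3  0  0 ]
  [  0    0  1  1 ]
  [ -4  -12  3  2 ]
R3 := R3 + 4·R1
  [ 1  3  0  0 ]
  [ 0  0  1  1 ]
  [ 0  0  3  2 ]
R3 := R3 − 3·R2
  [ 1  3  0   0 ]
  [ 0  0  1   1 ]
  [ 0  0  0  -1 ]
R3 := -1·R3
  [ 1  3  0  0 ]
  [ 0  0  1  1 ]
  [ 0  0  0  1 ]
R2 := R2 − R3
  [ 1  3  0  0 ]
  [ 0  0  1  0 ]
  [ 0  0  0  1 ]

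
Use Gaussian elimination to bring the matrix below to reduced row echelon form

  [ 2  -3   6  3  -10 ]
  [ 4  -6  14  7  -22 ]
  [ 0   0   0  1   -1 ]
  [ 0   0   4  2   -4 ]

[[1, -3/2, 0, 0, -2], [0, 0, 1, 0, -1/2], [0, 0, 0, 1, -1], [0, 0, 0, 0, 0]]

R1 → 1/2·R1
  [ 1  -3/2   3  3/2   -5 ]
  [ 4    -6  14    7  -22 ]
  [ 0     0   0    1   -1 ]
  [ 0     0   4    2   -4 ]
R2 → R2 − 4·R1
  [ 1  -3/2  3  3/2  -5 ]
  [ 0     0  2    1  -2 ]
  [ 0     0  0    1  -1 ]
  [ 0     0  4    2  -4 ]
R2 → 1/2·R2
  [ 1  -3/2  3  3/2  -5 ]
  [ 0     0  1  1/2  -1 ]
  [ 0     0  0    1  -1 ]
  [ 0     0  4    2  -4 ]
R4 → R4 − 4·R2
  [ 1  -3/2  3  3/2  -5 ]
  [ 0     0  1  1/2  -1 ]
  [ 0     0  0    1  -1 ]
  [ 0     0  0    0   0 ]
R2 → R2 − 1/2·R3
  [ 1  -3/2  3  3/2    -5 ]
  [ 0     0  1    0  -1/2 ]
  [ 0     0  0    1    -1 ]
  [ 0     0  0    0     0 ]
R1 → R1 − 3/2·R3
  [ 1  -3/2  3  0  -7/2 ]
  [ 0     0  1  0  -1/2 ]
  [ 0     0  0  1    -1 ]
  [ 0     0  0  0     0 ]
R1 → R1 − 3·R2
  [ 1  -3/2  0  0    -2 ]
  [ 0     0  1  0  -1/2 ]
  [ 0     0  0  1    -1 ]
  [ 0     0  0  0     0 ]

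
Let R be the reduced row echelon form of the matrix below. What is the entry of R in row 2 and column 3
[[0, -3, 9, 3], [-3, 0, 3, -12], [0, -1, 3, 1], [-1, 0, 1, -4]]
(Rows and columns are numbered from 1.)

ρ1 <=> ρ2
  [ -3   0  3  -12 ]
  [  0  -3  9    3 ]
  [  0  -1  3    1 ]
  [ -1   0  1   -4 ]
ρ1 → -1/3·ρ1
  [  1   0  -1   4 ]
  [  0  -3   9   3 ]
  [  0  -1   3   1 ]
  [ -1   0   1  -4 ]
ρ4 → ρ4 + ρ1
  [ 1   0  -1  4 ]
  [ 0  -3   9  3 ]
  [ 0  -1   3  1 ]
  [ 0   0   0  0 ]
ρ2 → -1/3·ρ2
  [ 1   0  -1   4 ]
  [ 0   1  -3  -1 ]
  [ 0  -1   3   1 ]
  [ 0   0   0   0 ]
ρ3 → ρ3 + ρ2
  [ 1  0  -1   4 ]
  [ 0  1  -3  -1 ]
  [ 0  0   0   0 ]
  [ 0  0   0   0 ]

-3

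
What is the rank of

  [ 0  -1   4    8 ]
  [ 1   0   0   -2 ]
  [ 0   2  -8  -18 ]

R1 <=> R2
R2 -> -1·R2
R3 -> R3 − 2·R2
R3 -> -1/2·R3
R2 -> R2 + 8·R3
R1 -> R1 + 2·R3
The reduced form has 3 nonzero rows.

rank = 3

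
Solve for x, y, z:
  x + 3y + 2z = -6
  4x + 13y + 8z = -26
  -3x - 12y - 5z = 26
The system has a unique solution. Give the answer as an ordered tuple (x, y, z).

(-4, -2, 2)

Form the augmented matrix and row-reduce:
  [  1    3   2  |   -6 ]
  [  4   13   8  |  -26 ]
  [ -3  -12  -5  |   26 ]
r2 → r2 − 4·r1
  [  1    3   2  |  -6 ]
  [  0    1   0  |  -2 ]
  [ -3  -12  -5  |  26 ]
r3 → r3 + 3·r1
  [ 1   3  2  |  -6 ]
  [ 0   1  0  |  -2 ]
  [ 0  -3  1  |   8 ]
r3 → r3 + 3·r2
  [ 1  3  2  |  -6 ]
  [ 0  1  0  |  -2 ]
  [ 0  0  1  |   2 ]
r1 → r1 − 2·r3
  [ 1  3  0  |  -10 ]
  [ 0  1  0  |   -2 ]
  [ 0  0  1  |    2 ]
r1 → r1 − 3·r2
  [ 1  0  0  |  -4 ]
  [ 0  1  0  |  -2 ]
  [ 0  0  1  |   2 ]
Reading off the last column: x = -4, y = -2, z = 2.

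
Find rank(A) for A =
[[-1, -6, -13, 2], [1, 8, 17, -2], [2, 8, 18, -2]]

R1 := -1·R1
  [ 1  6  13  -2 ]
  [ 1  8  17  -2 ]
  [ 2  8  18  -2 ]
R2 := R2 − R1
  [ 1  6  13  -2 ]
  [ 0  2   4   0 ]
  [ 2  8  18  -2 ]
R3 := R3 − 2·R1
  [ 1   6  13  -2 ]
  [ 0   2   4   0 ]
  [ 0  -4  -8   2 ]
R2 := 1/2·R2
  [ 1   6  13  -2 ]
  [ 0   1   2   0 ]
  [ 0  -4  -8   2 ]
R3 := R3 + 4·R2
  [ 1  6  13  -2 ]
  [ 0  1   2   0 ]
  [ 0  0   0   2 ]
R3 := 1/2·R3
  [ 1  6  13  -2 ]
  [ 0  1   2   0 ]
  [ 0  0   0   1 ]
R1 := R1 + 2·R3
  [ 1  6  13  0 ]
  [ 0  1   2  0 ]
  [ 0  0   0  1 ]
R1 := R1 − 6·R2
  [ 1  0  1  0 ]
  [ 0  1  2  0 ]
  [ 0  0  0  1 ]
The reduced form has 3 nonzero rows.

rank = 3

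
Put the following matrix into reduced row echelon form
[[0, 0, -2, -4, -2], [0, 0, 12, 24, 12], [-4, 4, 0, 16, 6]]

[[1, -1, 0, -4, -3/2], [0, 0, 1, 2, 1], [0, 0, 0, 0, 0]]

r1 <=> r3
r1 := -1/4·r1
r2 := 1/12·r2
r3 := r3 + 2·r2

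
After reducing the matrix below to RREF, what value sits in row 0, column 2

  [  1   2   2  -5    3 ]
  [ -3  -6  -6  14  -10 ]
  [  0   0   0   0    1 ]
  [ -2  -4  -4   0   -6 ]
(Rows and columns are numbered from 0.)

2

R2 → R2 + 3·R1
  [  1   2   2  -5   3 ]
  [  0   0   0  -1  -1 ]
  [  0   0   0   0   1 ]
  [ -2  -4  -4   0  -6 ]
R4 → R4 + 2·R1
  [ 1  2  2   -5   3 ]
  [ 0  0  0   -1  -1 ]
  [ 0  0  0    0   1 ]
  [ 0  0  0  -10   0 ]
R2 → -1·R2
  [ 1  2  2   -5  3 ]
  [ 0  0  0    1  1 ]
  [ 0  0  0    0  1 ]
  [ 0  0  0  -10  0 ]
R4 → R4 + 10·R2
  [ 1  2  2  -5   3 ]
  [ 0  0  0   1   1 ]
  [ 0  0  0   0   1 ]
  [ 0  0  0   0  10 ]
R4 → R4 − 10·R3
  [ 1  2  2  -5  3 ]
  [ 0  0  0   1  1 ]
  [ 0  0  0   0  1 ]
  [ 0  0  0   0  0 ]
R2 → R2 − R3
  [ 1  2  2  -5  3 ]
  [ 0  0  0   1  0 ]
  [ 0  0  0   0  1 ]
  [ 0  0  0   0  0 ]
R1 → R1 − 3·R3
  [ 1  2  2  -5  0 ]
  [ 0  0  0   1  0 ]
  [ 0  0  0   0  1 ]
  [ 0  0  0   0  0 ]
R1 → R1 + 5·R2
  [ 1  2  2  0  0 ]
  [ 0  0  0  1  0 ]
  [ 0  0  0  0  1 ]
  [ 0  0  0  0  0 ]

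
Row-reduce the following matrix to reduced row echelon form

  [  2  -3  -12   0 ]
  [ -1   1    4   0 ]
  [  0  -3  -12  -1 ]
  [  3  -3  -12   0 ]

Multiply R1 by 1/2.
  [  1  -3/2   -6   0 ]
  [ -1     1    4   0 ]
  [  0    -3  -12  -1 ]
  [  3    -3  -12   0 ]
Add R1 to R2.
  [ 1  -3/2   -6   0 ]
  [ 0  -1/2   -2   0 ]
  [ 0    -3  -12  -1 ]
  [ 3    -3  -12   0 ]
Subtract 3 times R1 from R4.
  [ 1  -3/2   -6   0 ]
  [ 0  -1/2   -2   0 ]
  [ 0    -3  -12  -1 ]
  [ 0   3/2    6   0 ]
Multiply R2 by -2.
  [ 1  -3/2   -6   0 ]
  [ 0     1    4   0 ]
  [ 0    -3  -12  -1 ]
  [ 0   3/2    6   0 ]
Add 3 times R2 to R3.
  [ 1  -3/2  -6   0 ]
  [ 0     1   4   0 ]
  [ 0     0   0  -1 ]
  [ 0   3/2   6   0 ]
Subtract 3/2 times R2 from R4.
  [ 1  -3/2  -6   0 ]
  [ 0     1   4   0 ]
  [ 0     0   0  -1 ]
  [ 0     0   0   0 ]
Multiply R3 by -1.
  [ 1  -3/2  -6  0 ]
  [ 0     1   4  0 ]
  [ 0     0   0  1 ]
  [ 0     0   0  0 ]
Add 3/2 times R2 to R1.
  [ 1  0  0  0 ]
  [ 0  1  4  0 ]
  [ 0  0  0  1 ]
  [ 0  0  0  0 ]

[[1, 0, 0, 0], [0, 1, 4, 0], [0, 0, 0, 1], [0, 0, 0, 0]]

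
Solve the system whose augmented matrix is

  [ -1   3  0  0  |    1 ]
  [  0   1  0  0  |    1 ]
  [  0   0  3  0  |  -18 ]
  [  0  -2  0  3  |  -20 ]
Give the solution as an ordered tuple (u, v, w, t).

r1 -> -1·r1
  [ 1  -3  0  0  |   -1 ]
  [ 0   1  0  0  |    1 ]
  [ 0   0  3  0  |  -18 ]
  [ 0  -2  0  3  |  -20 ]
r4 -> r4 + 2·r2
  [ 1  -3  0  0  |   -1 ]
  [ 0   1  0  0  |    1 ]
  [ 0   0  3  0  |  -18 ]
  [ 0   0  0  3  |  -18 ]
r3 -> 1/3·r3
  [ 1  -3  0  0  |   -1 ]
  [ 0   1  0  0  |    1 ]
  [ 0   0  1  0  |   -6 ]
  [ 0   0  0  3  |  -18 ]
r4 -> 1/3·r4
  [ 1  -3  0  0  |  -1 ]
  [ 0   1  0  0  |   1 ]
  [ 0   0  1  0  |  -6 ]
  [ 0   0  0  1  |  -6 ]
r1 -> r1 + 3·r2
  [ 1  0  0  0  |   2 ]
  [ 0  1  0  0  |   1 ]
  [ 0  0  1  0  |  -6 ]
  [ 0  0  0  1  |  -6 ]
Reading off the last column: u = 2, v = 1, w = -6, t = -6.

(2, 1, -6, -6)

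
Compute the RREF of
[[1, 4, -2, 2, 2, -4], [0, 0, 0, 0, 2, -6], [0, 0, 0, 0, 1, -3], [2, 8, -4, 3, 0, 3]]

[[1, 4, -2, 0, 0, 0], [0, 0, 0, 1, 0, 1], [0, 0, 0, 0, 1, -3], [0, 0, 0, 0, 0, 0]]

ρ4 -> ρ4 − 2·ρ1
  [ 1  4  -2   2   2  -4 ]
  [ 0  0   0   0   2  -6 ]
  [ 0  0   0   0   1  -3 ]
  [ 0  0   0  -1  -4  11 ]
ρ2 <=> ρ4
  [ 1  4  -2   2   2  -4 ]
  [ 0  0   0  -1  -4  11 ]
  [ 0  0   0   0   1  -3 ]
  [ 0  0   0   0   2  -6 ]
ρ2 -> -1·ρ2
  [ 1  4  -2  2  2   -4 ]
  [ 0  0   0  1  4  -11 ]
  [ 0  0   0  0  1   -3 ]
  [ 0  0   0  0  2   -6 ]
ρ4 -> ρ4 − 2·ρ3
  [ 1  4  -2  2  2   -4 ]
  [ 0  0   0  1  4  -11 ]
  [ 0  0   0  0  1   -3 ]
  [ 0  0   0  0  0    0 ]
ρ2 -> ρ2 − 4·ρ3
  [ 1  4  -2  2  2  -4 ]
  [ 0  0   0  1  0   1 ]
  [ 0  0   0  0  1  -3 ]
  [ 0  0   0  0  0   0 ]
ρ1 -> ρ1 − 2·ρ3
  [ 1  4  -2  2  0   2 ]
  [ 0  0   0  1  0   1 ]
  [ 0  0   0  0  1  -3 ]
  [ 0  0   0  0  0   0 ]
ρ1 -> ρ1 − 2·ρ2
  [ 1  4  -2  0  0   0 ]
  [ 0  0   0  1  0   1 ]
  [ 0  0   0  0  1  -3 ]
  [ 0  0   0  0  0   0 ]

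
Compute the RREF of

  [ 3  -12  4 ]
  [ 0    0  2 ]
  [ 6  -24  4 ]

Multiply R1 by 1/3.
  [ 1   -4  4/3 ]
  [ 0    0    2 ]
  [ 6  -24    4 ]
Subtract 6 times R1 from R3.
  [ 1  -4  4/3 ]
  [ 0   0    2 ]
  [ 0   0   -4 ]
Multiply R2 by 1/2.
  [ 1  -4  4/3 ]
  [ 0   0    1 ]
  [ 0   0   -4 ]
Add 4 times R2 to R3.
  [ 1  -4  4/3 ]
  [ 0   0    1 ]
  [ 0   0    0 ]
Subtract 4/3 times R2 from R1.
  [ 1  -4  0 ]
  [ 0   0  1 ]
  [ 0   0  0 ]

[[1, -4, 0], [0, 0, 1], [0, 0, 0]]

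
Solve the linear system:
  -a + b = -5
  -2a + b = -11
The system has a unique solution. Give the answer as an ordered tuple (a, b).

(6, 1)

Form the augmented matrix and row-reduce:
  [ -1  1  |   -5 ]
  [ -2  1  |  -11 ]
r1 := -1·r1
  [  1  -1  |    5 ]
  [ -2   1  |  -11 ]
r2 := r2 + 2·r1
  [ 1  -1  |   5 ]
  [ 0  -1  |  -1 ]
r2 := -1·r2
  [ 1  -1  |  5 ]
  [ 0   1  |  1 ]
r1 := r1 + r2
  [ 1  0  |  6 ]
  [ 0  1  |  1 ]
Reading off the last column: a = 6, b = 1.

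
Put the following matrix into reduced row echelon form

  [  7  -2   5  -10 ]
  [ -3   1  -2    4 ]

R1 → 1/7·R1
  [  1  -2/7  5/7  -10/7 ]
  [ -3     1   -2      4 ]
R2 → R2 + 3·R1
  [ 1  -2/7  5/7  -10/7 ]
  [ 0   1/7  1/7   -2/7 ]
R2 → 7·R2
  [ 1  -2/7  5/7  -10/7 ]
  [ 0     1    1     -2 ]
R1 → R1 + 2/7·R2
  [ 1  0  1  -2 ]
  [ 0  1  1  -2 ]

[[1, 0, 1, -2], [0, 1, 1, -2]]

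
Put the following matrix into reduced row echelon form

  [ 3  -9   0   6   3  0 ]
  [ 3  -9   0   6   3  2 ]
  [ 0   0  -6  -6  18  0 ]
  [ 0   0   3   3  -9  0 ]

[[1, -3, 0, 2, 1, 0], [0, 0, 1, 1, -3, 0], [0, 0, 0, 0, 0, 1], [0, 0, 0, 0, 0, 0]]

r1 -> 1/3·r1
  [ 1  -3   0   2   1  0 ]
  [ 3  -9   0   6   3  2 ]
  [ 0   0  -6  -6  18  0 ]
  [ 0   0   3   3  -9  0 ]
r2 -> r2 − 3·r1
  [ 1  -3   0   2   1  0 ]
  [ 0   0   0   0   0  2 ]
  [ 0   0  -6  -6  18  0 ]
  [ 0   0   3   3  -9  0 ]
r2 <-> r3
  [ 1  -3   0   2   1  0 ]
  [ 0   0  -6  -6  18  0 ]
  [ 0   0   0   0   0  2 ]
  [ 0   0   3   3  -9  0 ]
r2 -> -1/6·r2
  [ 1  -3  0  2   1  0 ]
  [ 0   0  1  1  -3  0 ]
  [ 0   0  0  0   0  2 ]
  [ 0   0  3  3  -9  0 ]
r4 -> r4 − 3·r2
  [ 1  -3  0  2   1  0 ]
  [ 0   0  1  1  -3  0 ]
  [ 0   0  0  0   0  2 ]
  [ 0   0  0  0   0  0 ]
r3 -> 1/2·r3
  [ 1  -3  0  2   1  0 ]
  [ 0   0  1  1  -3  0 ]
  [ 0   0  0  0   0  1 ]
  [ 0   0  0  0   0  0 ]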